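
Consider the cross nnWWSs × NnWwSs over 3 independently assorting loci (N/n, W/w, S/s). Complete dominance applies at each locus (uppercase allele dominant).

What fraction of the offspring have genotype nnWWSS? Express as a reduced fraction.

nnWWSs gametes: nWS×4, nWs×4
NnWwSs gametes: NWS×1, NWs×1, NwS×1, Nws×1, nWS×1, nWs×1, nwS×1, nws×1
nnWWSs×NnWwSs grid (8·8=64): NnWWSS=4 NnWWSs=8 NnWWss=4 NnWwSS=4 NnWwSs=8 NnWwss=4 nnWWSS=4 nnWWSs=8 nnWWss=4 nnWwSS=4 nnWwSs=8 nnWwss=4
nnWWSS hits 4/64; gcd=4; 4÷4/64÷4 = 1/16

P(nnWWSS) = 1/16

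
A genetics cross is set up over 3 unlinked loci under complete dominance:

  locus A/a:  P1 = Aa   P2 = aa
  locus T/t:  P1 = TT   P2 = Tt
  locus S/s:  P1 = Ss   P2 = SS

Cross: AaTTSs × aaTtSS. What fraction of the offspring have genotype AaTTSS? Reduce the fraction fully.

P(AaTTSS) = 1/8

AaTTSs gametes: ATS×2, ATs×2, aTS×2, aTs×2
aaTtSS gametes: aTS×4, atS×4
AaTTSs×aaTtSS grid (8·8=64): AaTTSS=8 AaTTSs=8 AaTtSS=8 AaTtSs=8 aaTTSS=8 aaTTSs=8 aaTtSS=8 aaTtSs=8
AaTTSS hits 8/64; gcd=8; 8÷8/64÷8 = 1/8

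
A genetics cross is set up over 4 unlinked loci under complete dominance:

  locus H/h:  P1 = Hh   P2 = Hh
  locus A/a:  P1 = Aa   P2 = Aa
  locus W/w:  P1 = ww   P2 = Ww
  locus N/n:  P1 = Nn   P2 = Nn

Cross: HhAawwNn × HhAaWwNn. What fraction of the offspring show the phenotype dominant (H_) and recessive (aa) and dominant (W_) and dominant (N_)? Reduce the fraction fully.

P(H_ aa W_ N_) = 9/128

HhAawwNn gametes: HAwN×2, HAwn×2, HawN×2, Hawn×2, hAwN×2, hAwn×2, hawN×2, hawn×2
HhAaWwNn gametes: HAWN×1, HAWn×1, HAwN×1, HAwn×1, HaWN×1, HaWn×1, HawN×1, Hawn×1, hAWN×1, hAWn×1, hAwN×1, hAwn×1, haWN×1, haWn×1, hawN×1, hawn×1
HhAawwNn×HhAaWwNn grid (16·16=256): HHAAWwNN=2 HHAAWwNn=4 HHAAWwnn=2 HHAAwwNN=2 HHAAwwNn=4 HHAAwwnn=2 HHAaWwNN=4 HHAaWwNn=8 HHAaWwnn=4 HHAawwNN=4 HHAawwNn=8 HHAawwnn=4 HHaaWwNN=2 HHaaWwNn=4 HHaaWwnn=2 HHaawwNN=2 HHaawwNn=4 HHaawwnn=2 HhAAWwNN=4 HhAAWwNn=8 HhAAWwnn=4 HhAAwwNN=4 HhAAwwNn=8 HhAAwwnn=4 HhAaWwNN=8 HhAaWwNn=16 HhAaWwnn=8 HhAawwNN=8 HhAawwNn=16 HhAawwnn=8 HhaaWwNN=4 HhaaWwNn=8 HhaaWwnn=4 HhaawwNN=4 HhaawwNn=8 Hhaawwnn=4 hhAAWwNN=2 hhAAWwNn=4 hhAAWwnn=2 hhAAwwNN=2 hhAAwwNn=4 hhAAwwnn=2 hhAaWwNN=4 hhAaWwNn=8 hhAaWwnn=4 hhAawwNN=4 hhAawwNn=8 hhAawwnn=4 hhaaWwNN=2 hhaaWwNn=4 hhaaWwnn=2 hhaawwNN=2 hhaawwNn=4 hhaawwnn=2
H_ aa W_ N_ hits 18/256; gcd=2; 18÷2/256÷2 = 9/128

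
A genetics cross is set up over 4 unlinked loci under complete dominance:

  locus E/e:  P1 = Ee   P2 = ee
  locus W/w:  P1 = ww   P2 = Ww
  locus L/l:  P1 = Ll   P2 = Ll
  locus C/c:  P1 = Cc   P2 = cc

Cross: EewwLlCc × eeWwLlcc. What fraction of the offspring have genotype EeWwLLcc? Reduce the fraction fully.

EewwLlCc gametes: EwLC×2, EwLc×2, EwlC×2, Ewlc×2, ewLC×2, ewLc×2, ewlC×2, ewlc×2
eeWwLlcc gametes: eWLc×4, eWlc×4, ewLc×4, ewlc×4
EewwLlCc×eeWwLlcc grid (16·16=256): EeWwLLCc=8 EeWwLLcc=8 EeWwLlCc=16 EeWwLlcc=16 EeWwllCc=8 EeWwllcc=8 EewwLLCc=8 EewwLLcc=8 EewwLlCc=16 EewwLlcc=16 EewwllCc=8 Eewwllcc=8 eeWwLLCc=8 eeWwLLcc=8 eeWwLlCc=16 eeWwLlcc=16 eeWwllCc=8 eeWwllcc=8 eewwLLCc=8 eewwLLcc=8 eewwLlCc=16 eewwLlcc=16 eewwllCc=8 eewwllcc=8
EeWwLLcc hits 8/256; gcd=8; 8÷8/256÷8 = 1/32

P(EeWwLLcc) = 1/32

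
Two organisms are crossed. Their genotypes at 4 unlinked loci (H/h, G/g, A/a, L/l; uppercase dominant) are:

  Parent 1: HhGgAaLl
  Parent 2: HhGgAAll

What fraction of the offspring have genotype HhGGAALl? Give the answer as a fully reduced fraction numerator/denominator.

P(HhGGAALl) = 1/32

HhGgAaLl gametes: HGAL×1, HGAl×1, HGaL×1, HGal×1, HgAL×1, HgAl×1, HgaL×1, Hgal×1, hGAL×1, hGAl×1, hGaL×1, hGal×1, hgAL×1, hgAl×1, hgaL×1, hgal×1
HhGgAAll gametes: HGAl×4, HgAl×4, hGAl×4, hgAl×4
HhGgAaLl×HhGgAAll grid (16·16=256): HHGGAALl=4 HHGGAAll=4 HHGGAaLl=4 HHGGAall=4 HHGgAALl=8 HHGgAAll=8 HHGgAaLl=8 HHGgAall=8 HHggAALl=4 HHggAAll=4 HHggAaLl=4 HHggAall=4 HhGGAALl=8 HhGGAAll=8 HhGGAaLl=8 HhGGAall=8 HhGgAALl=16 HhGgAAll=16 HhGgAaLl=16 HhGgAall=16 HhggAALl=8 HhggAAll=8 HhggAaLl=8 HhggAall=8 hhGGAALl=4 hhGGAAll=4 hhGGAaLl=4 hhGGAall=4 hhGgAALl=8 hhGgAAll=8 hhGgAaLl=8 hhGgAall=8 hhggAALl=4 hhggAAll=4 hhggAaLl=4 hhggAall=4
HhGGAALl hits 8/256; gcd=8; 8÷8/256÷8 = 1/32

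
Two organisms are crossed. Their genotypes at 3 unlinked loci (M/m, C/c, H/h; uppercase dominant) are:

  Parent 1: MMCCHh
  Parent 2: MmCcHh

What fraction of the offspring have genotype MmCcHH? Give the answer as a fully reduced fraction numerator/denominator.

MMCCHh gametes: MCH×4, MCh×4
MmCcHh gametes: MCH×1, MCh×1, McH×1, Mch×1, mCH×1, mCh×1, mcH×1, mch×1
MMCCHh×MmCcHh grid (8·8=64): MMCCHH=4 MMCCHh=8 MMCChh=4 MMCcHH=4 MMCcHh=8 MMCchh=4 MmCCHH=4 MmCCHh=8 MmCChh=4 MmCcHH=4 MmCcHh=8 MmCchh=4
MmCcHH hits 4/64; gcd=4; 4÷4/64÷4 = 1/16

P(MmCcHH) = 1/16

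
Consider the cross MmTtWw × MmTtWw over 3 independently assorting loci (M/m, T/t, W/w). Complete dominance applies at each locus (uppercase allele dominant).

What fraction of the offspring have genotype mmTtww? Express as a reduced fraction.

MmTtWw gametes: MTW×1, MTw×1, MtW×1, Mtw×1, mTW×1, mTw×1, mtW×1, mtw×1
MmTtWw gametes: MTW×1, MTw×1, MtW×1, Mtw×1, mTW×1, mTw×1, mtW×1, mtw×1
MmTtWw×MmTtWw grid (8·8=64): MMTTWW=1 MMTTWw=2 MMTTww=1 MMTtWW=2 MMTtWw=4 MMTtww=2 MMttWW=1 MMttWw=2 MMttww=1 MmTTWW=2 MmTTWw=4 MmTTww=2 MmTtWW=4 MmTtWw=8 MmTtww=4 MmttWW=2 MmttWw=4 Mmttww=2 mmTTWW=1 mmTTWw=2 mmTTww=1 mmTtWW=2 mmTtWw=4 mmTtww=2 mmttWW=1 mmttWw=2 mmttww=1
mmTtww hits 2/64; gcd=2; 2÷2/64÷2 = 1/32

P(mmTtww) = 1/32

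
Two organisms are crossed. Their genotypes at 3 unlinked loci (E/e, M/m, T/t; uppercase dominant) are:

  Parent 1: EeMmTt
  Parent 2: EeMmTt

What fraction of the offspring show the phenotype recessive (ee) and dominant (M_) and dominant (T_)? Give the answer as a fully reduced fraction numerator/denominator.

EeMmTt gametes: EMT×1, EMt×1, EmT×1, Emt×1, eMT×1, eMt×1, emT×1, emt×1
EeMmTt gametes: EMT×1, EMt×1, EmT×1, Emt×1, eMT×1, eMt×1, emT×1, emt×1
EeMmTt×EeMmTt grid (8·8=64): EEMMTT=1 EEMMTt=2 EEMMtt=1 EEMmTT=2 EEMmTt=4 EEMmtt=2 EEmmTT=1 EEmmTt=2 EEmmtt=1 EeMMTT=2 EeMMTt=4 EeMMtt=2 EeMmTT=4 EeMmTt=8 EeMmtt=4 EemmTT=2 EemmTt=4 Eemmtt=2 eeMMTT=1 eeMMTt=2 eeMMtt=1 eeMmTT=2 eeMmTt=4 eeMmtt=2 eemmTT=1 eemmTt=2 eemmtt=1
ee M_ T_ hits 9/64; gcd=1; 9÷1/64÷1 = 9/64

P(ee M_ T_) = 9/64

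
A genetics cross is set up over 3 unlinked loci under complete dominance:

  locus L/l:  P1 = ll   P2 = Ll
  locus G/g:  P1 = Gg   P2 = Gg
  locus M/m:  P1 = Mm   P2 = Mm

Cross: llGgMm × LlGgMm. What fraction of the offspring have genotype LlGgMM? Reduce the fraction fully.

llGgMm gametes: lGM×2, lGm×2, lgM×2, lgm×2
LlGgMm gametes: LGM×1, LGm×1, LgM×1, Lgm×1, lGM×1, lGm×1, lgM×1, lgm×1
llGgMm×LlGgMm grid (8·8=64): LlGGMM=2 LlGGMm=4 LlGGmm=2 LlGgMM=4 LlGgMm=8 LlGgmm=4 LlggMM=2 LlggMm=4 Llggmm=2 llGGMM=2 llGGMm=4 llGGmm=2 llGgMM=4 llGgMm=8 llGgmm=4 llggMM=2 llggMm=4 llggmm=2
LlGgMM hits 4/64; gcd=4; 4÷4/64÷4 = 1/16

P(LlGgMM) = 1/16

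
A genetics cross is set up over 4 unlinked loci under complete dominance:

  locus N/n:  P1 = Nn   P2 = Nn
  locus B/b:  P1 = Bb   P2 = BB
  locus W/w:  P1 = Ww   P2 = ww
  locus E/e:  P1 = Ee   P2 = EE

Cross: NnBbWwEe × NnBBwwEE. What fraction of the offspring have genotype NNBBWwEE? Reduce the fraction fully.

P(NNBBWwEE) = 1/32

NnBbWwEe gametes: NBWE×1, NBWe×1, NBwE×1, NBwe×1, NbWE×1, NbWe×1, NbwE×1, Nbwe×1, nBWE×1, nBWe×1, nBwE×1, nBwe×1, nbWE×1, nbWe×1, nbwE×1, nbwe×1
NnBBwwEE gametes: NBwE×8, nBwE×8
NnBbWwEe×NnBBwwEE grid (16·16=256): NNBBWwEE=8 NNBBWwEe=8 NNBBwwEE=8 NNBBwwEe=8 NNBbWwEE=8 NNBbWwEe=8 NNBbwwEE=8 NNBbwwEe=8 NnBBWwEE=16 NnBBWwEe=16 NnBBwwEE=16 NnBBwwEe=16 NnBbWwEE=16 NnBbWwEe=16 NnBbwwEE=16 NnBbwwEe=16 nnBBWwEE=8 nnBBWwEe=8 nnBBwwEE=8 nnBBwwEe=8 nnBbWwEE=8 nnBbWwEe=8 nnBbwwEE=8 nnBbwwEe=8
NNBBWwEE hits 8/256; gcd=8; 8÷8/256÷8 = 1/32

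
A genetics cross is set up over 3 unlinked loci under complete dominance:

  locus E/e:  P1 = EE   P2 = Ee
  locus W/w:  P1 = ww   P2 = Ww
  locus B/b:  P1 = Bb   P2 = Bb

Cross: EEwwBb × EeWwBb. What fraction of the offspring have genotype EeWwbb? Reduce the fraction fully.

P(EeWwbb) = 1/16

EEwwBb gametes: EwB×4, Ewb×4
EeWwBb gametes: EWB×1, EWb×1, EwB×1, Ewb×1, eWB×1, eWb×1, ewB×1, ewb×1
EEwwBb×EeWwBb grid (8·8=64): EEWwBB=4 EEWwBb=8 EEWwbb=4 EEwwBB=4 EEwwBb=8 EEwwbb=4 EeWwBB=4 EeWwBb=8 EeWwbb=4 EewwBB=4 EewwBb=8 Eewwbb=4
EeWwbb hits 4/64; gcd=4; 4÷4/64÷4 = 1/16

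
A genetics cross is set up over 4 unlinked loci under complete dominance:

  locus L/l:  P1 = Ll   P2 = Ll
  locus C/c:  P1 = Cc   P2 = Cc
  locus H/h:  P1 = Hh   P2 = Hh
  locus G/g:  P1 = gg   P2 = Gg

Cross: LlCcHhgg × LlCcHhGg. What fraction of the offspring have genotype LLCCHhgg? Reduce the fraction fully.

P(LLCCHhgg) = 1/64

LlCcHhgg gametes: LCHg×2, LChg×2, LcHg×2, Lchg×2, lCHg×2, lChg×2, lcHg×2, lchg×2
LlCcHhGg gametes: LCHG×1, LCHg×1, LChG×1, LChg×1, LcHG×1, LcHg×1, LchG×1, Lchg×1, lCHG×1, lCHg×1, lChG×1, lChg×1, lcHG×1, lcHg×1, lchG×1, lchg×1
LlCcHhgg×LlCcHhGg grid (16·16=256): LLCCHHGg=2 LLCCHHgg=2 LLCCHhGg=4 LLCCHhgg=4 LLCChhGg=2 LLCChhgg=2 LLCcHHGg=4 LLCcHHgg=4 LLCcHhGg=8 LLCcHhgg=8 LLCchhGg=4 LLCchhgg=4 LLccHHGg=2 LLccHHgg=2 LLccHhGg=4 LLccHhgg=4 LLcchhGg=2 LLcchhgg=2 LlCCHHGg=4 LlCCHHgg=4 LlCCHhGg=8 LlCCHhgg=8 LlCChhGg=4 LlCChhgg=4 LlCcHHGg=8 LlCcHHgg=8 LlCcHhGg=16 LlCcHhgg=16 LlCchhGg=8 LlCchhgg=8 LlccHHGg=4 LlccHHgg=4 LlccHhGg=8 LlccHhgg=8 LlcchhGg=4 Llcchhgg=4 llCCHHGg=2 llCCHHgg=2 llCCHhGg=4 llCCHhgg=4 llCChhGg=2 llCChhgg=2 llCcHHGg=4 llCcHHgg=4 llCcHhGg=8 llCcHhgg=8 llCchhGg=4 llCchhgg=4 llccHHGg=2 llccHHgg=2 llccHhGg=4 llccHhgg=4 llcchhGg=2 llcchhgg=2
LLCCHhgg hits 4/256; gcd=4; 4÷4/256÷4 = 1/64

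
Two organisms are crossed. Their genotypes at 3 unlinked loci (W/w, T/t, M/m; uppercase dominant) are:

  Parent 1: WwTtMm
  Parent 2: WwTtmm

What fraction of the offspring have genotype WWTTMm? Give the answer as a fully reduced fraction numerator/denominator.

WwTtMm gametes: WTM×1, WTm×1, WtM×1, Wtm×1, wTM×1, wTm×1, wtM×1, wtm×1
WwTtmm gametes: WTm×2, Wtm×2, wTm×2, wtm×2
WwTtMm×WwTtmm grid (8·8=64): WWTTMm=2 WWTTmm=2 WWTtMm=4 WWTtmm=4 WWttMm=2 WWttmm=2 WwTTMm=4 WwTTmm=4 WwTtMm=8 WwTtmm=8 WwttMm=4 Wwttmm=4 wwTTMm=2 wwTTmm=2 wwTtMm=4 wwTtmm=4 wwttMm=2 wwttmm=2
WWTTMm hits 2/64; gcd=2; 2÷2/64÷2 = 1/32

P(WWTTMm) = 1/32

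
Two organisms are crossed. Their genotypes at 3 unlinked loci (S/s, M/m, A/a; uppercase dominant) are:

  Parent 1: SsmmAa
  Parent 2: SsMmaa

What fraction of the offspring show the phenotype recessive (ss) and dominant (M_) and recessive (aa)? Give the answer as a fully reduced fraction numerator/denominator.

SsmmAa gametes: SmA×2, Sma×2, smA×2, sma×2
SsMmaa gametes: SMa×2, Sma×2, sMa×2, sma×2
SsmmAa×SsMmaa grid (8·8=64): SSMmAa=4 SSMmaa=4 SSmmAa=4 SSmmaa=4 SsMmAa=8 SsMmaa=8 SsmmAa=8 Ssmmaa=8 ssMmAa=4 ssMmaa=4 ssmmAa=4 ssmmaa=4
ss M_ aa hits 4/64; gcd=4; 4÷4/64÷4 = 1/16

P(ss M_ aa) = 1/16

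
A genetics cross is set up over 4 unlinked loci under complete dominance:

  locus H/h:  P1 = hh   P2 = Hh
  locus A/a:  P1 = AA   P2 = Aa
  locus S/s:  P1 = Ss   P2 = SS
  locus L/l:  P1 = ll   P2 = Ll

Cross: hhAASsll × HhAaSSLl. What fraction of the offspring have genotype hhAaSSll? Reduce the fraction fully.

P(hhAaSSll) = 1/16

hhAASsll gametes: hASl×8, hAsl×8
HhAaSSLl gametes: HASL×2, HASl×2, HaSL×2, HaSl×2, hASL×2, hASl×2, haSL×2, haSl×2
hhAASsll×HhAaSSLl grid (16·16=256): HhAASSLl=16 HhAASSll=16 HhAASsLl=16 HhAASsll=16 HhAaSSLl=16 HhAaSSll=16 HhAaSsLl=16 HhAaSsll=16 hhAASSLl=16 hhAASSll=16 hhAASsLl=16 hhAASsll=16 hhAaSSLl=16 hhAaSSll=16 hhAaSsLl=16 hhAaSsll=16
hhAaSSll hits 16/256; gcd=16; 16÷16/256÷16 = 1/16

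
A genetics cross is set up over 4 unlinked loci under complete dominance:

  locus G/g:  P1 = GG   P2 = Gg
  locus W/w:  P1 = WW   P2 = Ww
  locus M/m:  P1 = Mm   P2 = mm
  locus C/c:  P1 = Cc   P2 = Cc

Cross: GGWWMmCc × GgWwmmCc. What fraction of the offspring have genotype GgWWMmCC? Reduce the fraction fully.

P(GgWWMmCC) = 1/32

GGWWMmCc gametes: GWMC×4, GWMc×4, GWmC×4, GWmc×4
GgWwmmCc gametes: GWmC×2, GWmc×2, GwmC×2, Gwmc×2, gWmC×2, gWmc×2, gwmC×2, gwmc×2
GGWWMmCc×GgWwmmCc grid (16·16=256): GGWWMmCC=8 GGWWMmCc=16 GGWWMmcc=8 GGWWmmCC=8 GGWWmmCc=16 GGWWmmcc=8 GGWwMmCC=8 GGWwMmCc=16 GGWwMmcc=8 GGWwmmCC=8 GGWwmmCc=16 GGWwmmcc=8 GgWWMmCC=8 GgWWMmCc=16 GgWWMmcc=8 GgWWmmCC=8 GgWWmmCc=16 GgWWmmcc=8 GgWwMmCC=8 GgWwMmCc=16 GgWwMmcc=8 GgWwmmCC=8 GgWwmmCc=16 GgWwmmcc=8
GgWWMmCC hits 8/256; gcd=8; 8÷8/256÷8 = 1/32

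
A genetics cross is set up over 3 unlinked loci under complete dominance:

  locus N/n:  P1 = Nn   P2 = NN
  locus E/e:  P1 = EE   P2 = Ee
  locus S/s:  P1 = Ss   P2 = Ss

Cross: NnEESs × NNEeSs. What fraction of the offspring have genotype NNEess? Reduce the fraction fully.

P(NNEess) = 1/16

NnEESs gametes: NES×2, NEs×2, nES×2, nEs×2
NNEeSs gametes: NES×2, NEs×2, NeS×2, Nes×2
NnEESs×NNEeSs grid (8·8=64): NNEESS=4 NNEESs=8 NNEEss=4 NNEeSS=4 NNEeSs=8 NNEess=4 NnEESS=4 NnEESs=8 NnEEss=4 NnEeSS=4 NnEeSs=8 NnEess=4
NNEess hits 4/64; gcd=4; 4÷4/64÷4 = 1/16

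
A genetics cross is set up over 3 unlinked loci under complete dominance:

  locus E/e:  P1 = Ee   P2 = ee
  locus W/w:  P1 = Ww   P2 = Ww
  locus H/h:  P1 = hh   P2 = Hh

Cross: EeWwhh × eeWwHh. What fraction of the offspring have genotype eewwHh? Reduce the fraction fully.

EeWwhh gametes: EWh×2, Ewh×2, eWh×2, ewh×2
eeWwHh gametes: eWH×2, eWh×2, ewH×2, ewh×2
EeWwhh×eeWwHh grid (8·8=64): EeWWHh=4 EeWWhh=4 EeWwHh=8 EeWwhh=8 EewwHh=4 Eewwhh=4 eeWWHh=4 eeWWhh=4 eeWwHh=8 eeWwhh=8 eewwHh=4 eewwhh=4
eewwHh hits 4/64; gcd=4; 4÷4/64÷4 = 1/16

P(eewwHh) = 1/16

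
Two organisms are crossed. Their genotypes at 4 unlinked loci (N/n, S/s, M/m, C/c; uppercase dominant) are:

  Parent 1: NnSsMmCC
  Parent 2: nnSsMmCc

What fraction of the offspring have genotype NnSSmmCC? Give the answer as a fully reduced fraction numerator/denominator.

NnSsMmCC gametes: NSMC×2, NSmC×2, NsMC×2, NsmC×2, nSMC×2, nSmC×2, nsMC×2, nsmC×2
nnSsMmCc gametes: nSMC×2, nSMc×2, nSmC×2, nSmc×2, nsMC×2, nsMc×2, nsmC×2, nsmc×2
NnSsMmCC×nnSsMmCc grid (16·16=256): NnSSMMCC=4 NnSSMMCc=4 NnSSMmCC=8 NnSSMmCc=8 NnSSmmCC=4 NnSSmmCc=4 NnSsMMCC=8 NnSsMMCc=8 NnSsMmCC=16 NnSsMmCc=16 NnSsmmCC=8 NnSsmmCc=8 NnssMMCC=4 NnssMMCc=4 NnssMmCC=8 NnssMmCc=8 NnssmmCC=4 NnssmmCc=4 nnSSMMCC=4 nnSSMMCc=4 nnSSMmCC=8 nnSSMmCc=8 nnSSmmCC=4 nnSSmmCc=4 nnSsMMCC=8 nnSsMMCc=8 nnSsMmCC=16 nnSsMmCc=16 nnSsmmCC=8 nnSsmmCc=8 nnssMMCC=4 nnssMMCc=4 nnssMmCC=8 nnssMmCc=8 nnssmmCC=4 nnssmmCc=4
NnSSmmCC hits 4/256; gcd=4; 4÷4/256÷4 = 1/64

P(NnSSmmCC) = 1/64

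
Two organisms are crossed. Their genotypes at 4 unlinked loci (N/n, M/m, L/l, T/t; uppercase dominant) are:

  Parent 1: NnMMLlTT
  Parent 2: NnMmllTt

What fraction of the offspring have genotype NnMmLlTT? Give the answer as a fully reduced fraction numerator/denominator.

NnMMLlTT gametes: NMLT×4, NMlT×4, nMLT×4, nMlT×4
NnMmllTt gametes: NMlT×2, NMlt×2, NmlT×2, Nmlt×2, nMlT×2, nMlt×2, nmlT×2, nmlt×2
NnMMLlTT×NnMmllTt grid (16·16=256): NNMMLlTT=8 NNMMLlTt=8 NNMMllTT=8 NNMMllTt=8 NNMmLlTT=8 NNMmLlTt=8 NNMmllTT=8 NNMmllTt=8 NnMMLlTT=16 NnMMLlTt=16 NnMMllTT=16 NnMMllTt=16 NnMmLlTT=16 NnMmLlTt=16 NnMmllTT=16 NnMmllTt=16 nnMMLlTT=8 nnMMLlTt=8 nnMMllTT=8 nnMMllTt=8 nnMmLlTT=8 nnMmLlTt=8 nnMmllTT=8 nnMmllTt=8
NnMmLlTT hits 16/256; gcd=16; 16÷16/256÷16 = 1/16

P(NnMmLlTT) = 1/16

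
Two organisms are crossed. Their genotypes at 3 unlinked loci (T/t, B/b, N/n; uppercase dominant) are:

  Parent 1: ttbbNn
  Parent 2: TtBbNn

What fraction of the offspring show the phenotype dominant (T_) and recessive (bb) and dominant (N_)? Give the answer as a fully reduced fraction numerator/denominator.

P(T_ bb N_) = 3/16

ttbbNn gametes: tbN×4, tbn×4
TtBbNn gametes: TBN×1, TBn×1, TbN×1, Tbn×1, tBN×1, tBn×1, tbN×1, tbn×1
ttbbNn×TtBbNn grid (8·8=64): TtBbNN=4 TtBbNn=8 TtBbnn=4 TtbbNN=4 TtbbNn=8 Ttbbnn=4 ttBbNN=4 ttBbNn=8 ttBbnn=4 ttbbNN=4 ttbbNn=8 ttbbnn=4
T_ bb N_ hits 12/64; gcd=4; 12÷4/64÷4 = 3/16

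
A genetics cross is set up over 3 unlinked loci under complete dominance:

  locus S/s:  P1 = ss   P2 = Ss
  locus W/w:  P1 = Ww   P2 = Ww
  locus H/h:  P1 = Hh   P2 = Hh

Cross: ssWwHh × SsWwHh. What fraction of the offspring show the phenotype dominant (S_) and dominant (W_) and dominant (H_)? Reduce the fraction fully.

ssWwHh gametes: sWH×2, sWh×2, swH×2, swh×2
SsWwHh gametes: SWH×1, SWh×1, SwH×1, Swh×1, sWH×1, sWh×1, swH×1, swh×1
ssWwHh×SsWwHh grid (8·8=64): SsWWHH=2 SsWWHh=4 SsWWhh=2 SsWwHH=4 SsWwHh=8 SsWwhh=4 SswwHH=2 SswwHh=4 Sswwhh=2 ssWWHH=2 ssWWHh=4 ssWWhh=2 ssWwHH=4 ssWwHh=8 ssWwhh=4 sswwHH=2 sswwHh=4 sswwhh=2
S_ W_ H_ hits 18/64; gcd=2; 18÷2/64÷2 = 9/32

P(S_ W_ H_) = 9/32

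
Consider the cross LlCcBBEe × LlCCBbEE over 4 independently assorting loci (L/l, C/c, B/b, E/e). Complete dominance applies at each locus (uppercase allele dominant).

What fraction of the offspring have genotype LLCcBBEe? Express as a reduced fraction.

P(LLCcBBEe) = 1/32

LlCcBBEe gametes: LCBE×2, LCBe×2, LcBE×2, LcBe×2, lCBE×2, lCBe×2, lcBE×2, lcBe×2
LlCCBbEE gametes: LCBE×4, LCbE×4, lCBE×4, lCbE×4
LlCcBBEe×LlCCBbEE grid (16·16=256): LLCCBBEE=8 LLCCBBEe=8 LLCCBbEE=8 LLCCBbEe=8 LLCcBBEE=8 LLCcBBEe=8 LLCcBbEE=8 LLCcBbEe=8 LlCCBBEE=16 LlCCBBEe=16 LlCCBbEE=16 LlCCBbEe=16 LlCcBBEE=16 LlCcBBEe=16 LlCcBbEE=16 LlCcBbEe=16 llCCBBEE=8 llCCBBEe=8 llCCBbEE=8 llCCBbEe=8 llCcBBEE=8 llCcBBEe=8 llCcBbEE=8 llCcBbEe=8
LLCcBBEe hits 8/256; gcd=8; 8÷8/256÷8 = 1/32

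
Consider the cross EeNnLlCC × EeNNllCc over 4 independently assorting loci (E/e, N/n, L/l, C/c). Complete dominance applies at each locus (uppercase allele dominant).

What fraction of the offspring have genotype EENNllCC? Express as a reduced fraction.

EeNnLlCC gametes: ENLC×2, ENlC×2, EnLC×2, EnlC×2, eNLC×2, eNlC×2, enLC×2, enlC×2
EeNNllCc gametes: ENlC×4, ENlc×4, eNlC×4, eNlc×4
EeNnLlCC×EeNNllCc grid (16·16=256): EENNLlCC=8 EENNLlCc=8 EENNllCC=8 EENNllCc=8 EENnLlCC=8 EENnLlCc=8 EENnllCC=8 EENnllCc=8 EeNNLlCC=16 EeNNLlCc=16 EeNNllCC=16 EeNNllCc=16 EeNnLlCC=16 EeNnLlCc=16 EeNnllCC=16 EeNnllCc=16 eeNNLlCC=8 eeNNLlCc=8 eeNNllCC=8 eeNNllCc=8 eeNnLlCC=8 eeNnLlCc=8 eeNnllCC=8 eeNnllCc=8
EENNllCC hits 8/256; gcd=8; 8÷8/256÷8 = 1/32

P(EENNllCC) = 1/32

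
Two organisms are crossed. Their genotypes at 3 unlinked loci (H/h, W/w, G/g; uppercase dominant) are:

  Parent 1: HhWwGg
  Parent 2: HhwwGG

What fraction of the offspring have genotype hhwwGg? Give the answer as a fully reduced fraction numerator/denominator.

P(hhwwGg) = 1/16

HhWwGg gametes: HWG×1, HWg×1, HwG×1, Hwg×1, hWG×1, hWg×1, hwG×1, hwg×1
HhwwGG gametes: HwG×4, hwG×4
HhWwGg×HhwwGG grid (8·8=64): HHWwGG=4 HHWwGg=4 HHwwGG=4 HHwwGg=4 HhWwGG=8 HhWwGg=8 HhwwGG=8 HhwwGg=8 hhWwGG=4 hhWwGg=4 hhwwGG=4 hhwwGg=4
hhwwGg hits 4/64; gcd=4; 4÷4/64÷4 = 1/16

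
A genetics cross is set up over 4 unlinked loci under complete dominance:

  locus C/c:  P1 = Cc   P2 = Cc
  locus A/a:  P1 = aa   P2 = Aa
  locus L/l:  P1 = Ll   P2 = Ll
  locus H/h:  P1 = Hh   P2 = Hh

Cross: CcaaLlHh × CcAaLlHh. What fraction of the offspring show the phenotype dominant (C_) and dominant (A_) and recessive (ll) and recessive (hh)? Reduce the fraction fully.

CcaaLlHh gametes: CaLH×2, CaLh×2, CalH×2, Calh×2, caLH×2, caLh×2, calH×2, calh×2
CcAaLlHh gametes: CALH×1, CALh×1, CAlH×1, CAlh×1, CaLH×1, CaLh×1, CalH×1, Calh×1, cALH×1, cALh×1, cAlH×1, cAlh×1, caLH×1, caLh×1, calH×1, calh×1
CcaaLlHh×CcAaLlHh grid (16·16=256): CCAaLLHH=2 CCAaLLHh=4 CCAaLLhh=2 CCAaLlHH=4 CCAaLlHh=8 CCAaLlhh=4 CCAallHH=2 CCAallHh=4 CCAallhh=2 CCaaLLHH=2 CCaaLLHh=4 CCaaLLhh=2 CCaaLlHH=4 CCaaLlHh=8 CCaaLlhh=4 CCaallHH=2 CCaallHh=4 CCaallhh=2 CcAaLLHH=4 CcAaLLHh=8 CcAaLLhh=4 CcAaLlHH=8 CcAaLlHh=16 CcAaLlhh=8 CcAallHH=4 CcAallHh=8 CcAallhh=4 CcaaLLHH=4 CcaaLLHh=8 CcaaLLhh=4 CcaaLlHH=8 CcaaLlHh=16 CcaaLlhh=8 CcaallHH=4 CcaallHh=8 Ccaallhh=4 ccAaLLHH=2 ccAaLLHh=4 ccAaLLhh=2 ccAaLlHH=4 ccAaLlHh=8 ccAaLlhh=4 ccAallHH=2 ccAallHh=4 ccAallhh=2 ccaaLLHH=2 ccaaLLHh=4 ccaaLLhh=2 ccaaLlHH=4 ccaaLlHh=8 ccaaLlhh=4 ccaallHH=2 ccaallHh=4 ccaallhh=2
C_ A_ ll hh hits 6/256; gcd=2; 6÷2/256÷2 = 3/128

P(C_ A_ ll hh) = 3/128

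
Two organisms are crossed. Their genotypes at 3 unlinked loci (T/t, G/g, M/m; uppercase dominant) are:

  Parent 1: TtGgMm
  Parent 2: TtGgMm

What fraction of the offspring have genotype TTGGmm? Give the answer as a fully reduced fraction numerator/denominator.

TtGgMm gametes: TGM×1, TGm×1, TgM×1, Tgm×1, tGM×1, tGm×1, tgM×1, tgm×1
TtGgMm gametes: TGM×1, TGm×1, TgM×1, Tgm×1, tGM×1, tGm×1, tgM×1, tgm×1
TtGgMm×TtGgMm grid (8·8=64): TTGGMM=1 TTGGMm=2 TTGGmm=1 TTGgMM=2 TTGgMm=4 TTGgmm=2 TTggMM=1 TTggMm=2 TTggmm=1 TtGGMM=2 TtGGMm=4 TtGGmm=2 TtGgMM=4 TtGgMm=8 TtGgmm=4 TtggMM=2 TtggMm=4 Ttggmm=2 ttGGMM=1 ttGGMm=2 ttGGmm=1 ttGgMM=2 ttGgMm=4 ttGgmm=2 ttggMM=1 ttggMm=2 ttggmm=1
TTGGmm hits 1/64; gcd=1; 1÷1/64÷1 = 1/64

P(TTGGmm) = 1/64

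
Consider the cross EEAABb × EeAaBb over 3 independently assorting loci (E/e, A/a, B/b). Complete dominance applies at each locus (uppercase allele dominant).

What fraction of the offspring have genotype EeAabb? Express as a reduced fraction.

EEAABb gametes: EAB×4, EAb×4
EeAaBb gametes: EAB×1, EAb×1, EaB×1, Eab×1, eAB×1, eAb×1, eaB×1, eab×1
EEAABb×EeAaBb grid (8·8=64): EEAABB=4 EEAABb=8 EEAAbb=4 EEAaBB=4 EEAaBb=8 EEAabb=4 EeAABB=4 EeAABb=8 EeAAbb=4 EeAaBB=4 EeAaBb=8 EeAabb=4
EeAabb hits 4/64; gcd=4; 4÷4/64÷4 = 1/16

P(EeAabb) = 1/16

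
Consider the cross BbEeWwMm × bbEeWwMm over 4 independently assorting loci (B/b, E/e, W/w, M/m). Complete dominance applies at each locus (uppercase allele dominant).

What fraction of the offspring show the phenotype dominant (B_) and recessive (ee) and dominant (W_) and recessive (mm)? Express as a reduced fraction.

P(B_ ee W_ mm) = 3/128

BbEeWwMm gametes: BEWM×1, BEWm×1, BEwM×1, BEwm×1, BeWM×1, BeWm×1, BewM×1, Bewm×1, bEWM×1, bEWm×1, bEwM×1, bEwm×1, beWM×1, beWm×1, bewM×1, bewm×1
bbEeWwMm gametes: bEWM×2, bEWm×2, bEwM×2, bEwm×2, beWM×2, beWm×2, bewM×2, bewm×2
BbEeWwMm×bbEeWwMm grid (16·16=256): BbEEWWMM=2 BbEEWWMm=4 BbEEWWmm=2 BbEEWwMM=4 BbEEWwMm=8 BbEEWwmm=4 BbEEwwMM=2 BbEEwwMm=4 BbEEwwmm=2 BbEeWWMM=4 BbEeWWMm=8 BbEeWWmm=4 BbEeWwMM=8 BbEeWwMm=16 BbEeWwmm=8 BbEewwMM=4 BbEewwMm=8 BbEewwmm=4 BbeeWWMM=2 BbeeWWMm=4 BbeeWWmm=2 BbeeWwMM=4 BbeeWwMm=8 BbeeWwmm=4 BbeewwMM=2 BbeewwMm=4 Bbeewwmm=2 bbEEWWMM=2 bbEEWWMm=4 bbEEWWmm=2 bbEEWwMM=4 bbEEWwMm=8 bbEEWwmm=4 bbEEwwMM=2 bbEEwwMm=4 bbEEwwmm=2 bbEeWWMM=4 bbEeWWMm=8 bbEeWWmm=4 bbEeWwMM=8 bbEeWwMm=16 bbEeWwmm=8 bbEewwMM=4 bbEewwMm=8 bbEewwmm=4 bbeeWWMM=2 bbeeWWMm=4 bbeeWWmm=2 bbeeWwMM=4 bbeeWwMm=8 bbeeWwmm=4 bbeewwMM=2 bbeewwMm=4 bbeewwmm=2
B_ ee W_ mm hits 6/256; gcd=2; 6÷2/256÷2 = 3/128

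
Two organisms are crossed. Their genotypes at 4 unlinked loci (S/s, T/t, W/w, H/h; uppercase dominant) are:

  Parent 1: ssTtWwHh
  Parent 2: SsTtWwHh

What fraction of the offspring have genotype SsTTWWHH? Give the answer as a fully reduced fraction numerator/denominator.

P(SsTTWWHH) = 1/128

ssTtWwHh gametes: sTWH×2, sTWh×2, sTwH×2, sTwh×2, stWH×2, stWh×2, stwH×2, stwh×2
SsTtWwHh gametes: STWH×1, STWh×1, STwH×1, STwh×1, StWH×1, StWh×1, StwH×1, Stwh×1, sTWH×1, sTWh×1, sTwH×1, sTwh×1, stWH×1, stWh×1, stwH×1, stwh×1
ssTtWwHh×SsTtWwHh grid (16·16=256): SsTTWWHH=2 SsTTWWHh=4 SsTTWWhh=2 SsTTWwHH=4 SsTTWwHh=8 SsTTWwhh=4 SsTTwwHH=2 SsTTwwHh=4 SsTTwwhh=2 SsTtWWHH=4 SsTtWWHh=8 SsTtWWhh=4 SsTtWwHH=8 SsTtWwHh=16 SsTtWwhh=8 SsTtwwHH=4 SsTtwwHh=8 SsTtwwhh=4 SsttWWHH=2 SsttWWHh=4 SsttWWhh=2 SsttWwHH=4 SsttWwHh=8 SsttWwhh=4 SsttwwHH=2 SsttwwHh=4 Ssttwwhh=2 ssTTWWHH=2 ssTTWWHh=4 ssTTWWhh=2 ssTTWwHH=4 ssTTWwHh=8 ssTTWwhh=4 ssTTwwHH=2 ssTTwwHh=4 ssTTwwhh=2 ssTtWWHH=4 ssTtWWHh=8 ssTtWWhh=4 ssTtWwHH=8 ssTtWwHh=16 ssTtWwhh=8 ssTtwwHH=4 ssTtwwHh=8 ssTtwwhh=4 ssttWWHH=2 ssttWWHh=4 ssttWWhh=2 ssttWwHH=4 ssttWwHh=8 ssttWwhh=4 ssttwwHH=2 ssttwwHh=4 ssttwwhh=2
SsTTWWHH hits 2/256; gcd=2; 2÷2/256÷2 = 1/128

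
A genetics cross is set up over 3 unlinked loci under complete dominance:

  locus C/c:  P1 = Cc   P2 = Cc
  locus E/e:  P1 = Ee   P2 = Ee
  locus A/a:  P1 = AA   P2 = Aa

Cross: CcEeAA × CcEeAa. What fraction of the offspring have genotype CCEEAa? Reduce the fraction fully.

CcEeAA gametes: CEA×2, CeA×2, cEA×2, ceA×2
CcEeAa gametes: CEA×1, CEa×1, CeA×1, Cea×1, cEA×1, cEa×1, ceA×1, cea×1
CcEeAA×CcEeAa grid (8·8=64): CCEEAA=2 CCEEAa=2 CCEeAA=4 CCEeAa=4 CCeeAA=2 CCeeAa=2 CcEEAA=4 CcEEAa=4 CcEeAA=8 CcEeAa=8 CceeAA=4 CceeAa=4 ccEEAA=2 ccEEAa=2 ccEeAA=4 ccEeAa=4 cceeAA=2 cceeAa=2
CCEEAa hits 2/64; gcd=2; 2÷2/64÷2 = 1/32

P(CCEEAa) = 1/32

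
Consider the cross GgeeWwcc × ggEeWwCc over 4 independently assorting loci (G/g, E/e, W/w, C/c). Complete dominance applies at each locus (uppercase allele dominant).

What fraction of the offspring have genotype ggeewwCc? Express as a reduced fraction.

GgeeWwcc gametes: GeWc×4, Gewc×4, geWc×4, gewc×4
ggEeWwCc gametes: gEWC×2, gEWc×2, gEwC×2, gEwc×2, geWC×2, geWc×2, gewC×2, gewc×2
GgeeWwcc×ggEeWwCc grid (16·16=256): GgEeWWCc=8 GgEeWWcc=8 GgEeWwCc=16 GgEeWwcc=16 GgEewwCc=8 GgEewwcc=8 GgeeWWCc=8 GgeeWWcc=8 GgeeWwCc=16 GgeeWwcc=16 GgeewwCc=8 Ggeewwcc=8 ggEeWWCc=8 ggEeWWcc=8 ggEeWwCc=16 ggEeWwcc=16 ggEewwCc=8 ggEewwcc=8 ggeeWWCc=8 ggeeWWcc=8 ggeeWwCc=16 ggeeWwcc=16 ggeewwCc=8 ggeewwcc=8
ggeewwCc hits 8/256; gcd=8; 8÷8/256÷8 = 1/32

P(ggeewwCc) = 1/32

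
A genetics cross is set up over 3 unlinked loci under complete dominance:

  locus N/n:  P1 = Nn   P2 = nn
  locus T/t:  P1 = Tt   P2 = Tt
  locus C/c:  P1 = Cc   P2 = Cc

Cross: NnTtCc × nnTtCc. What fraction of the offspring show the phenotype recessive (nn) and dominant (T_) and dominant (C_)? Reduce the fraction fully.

P(nn T_ C_) = 9/32

NnTtCc gametes: NTC×1, NTc×1, NtC×1, Ntc×1, nTC×1, nTc×1, ntC×1, ntc×1
nnTtCc gametes: nTC×2, nTc×2, ntC×2, ntc×2
NnTtCc×nnTtCc grid (8·8=64): NnTTCC=2 NnTTCc=4 NnTTcc=2 NnTtCC=4 NnTtCc=8 NnTtcc=4 NnttCC=2 NnttCc=4 Nnttcc=2 nnTTCC=2 nnTTCc=4 nnTTcc=2 nnTtCC=4 nnTtCc=8 nnTtcc=4 nnttCC=2 nnttCc=4 nnttcc=2
nn T_ C_ hits 18/64; gcd=2; 18÷2/64÷2 = 9/32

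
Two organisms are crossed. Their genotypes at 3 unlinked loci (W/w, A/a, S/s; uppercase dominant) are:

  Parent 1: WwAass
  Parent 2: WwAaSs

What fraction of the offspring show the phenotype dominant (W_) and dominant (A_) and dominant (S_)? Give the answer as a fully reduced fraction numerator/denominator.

P(W_ A_ S_) = 9/32

WwAass gametes: WAs×2, Was×2, wAs×2, was×2
WwAaSs gametes: WAS×1, WAs×1, WaS×1, Was×1, wAS×1, wAs×1, waS×1, was×1
WwAass×WwAaSs grid (8·8=64): WWAASs=2 WWAAss=2 WWAaSs=4 WWAass=4 WWaaSs=2 WWaass=2 WwAASs=4 WwAAss=4 WwAaSs=8 WwAass=8 WwaaSs=4 Wwaass=4 wwAASs=2 wwAAss=2 wwAaSs=4 wwAass=4 wwaaSs=2 wwaass=2
W_ A_ S_ hits 18/64; gcd=2; 18÷2/64÷2 = 9/32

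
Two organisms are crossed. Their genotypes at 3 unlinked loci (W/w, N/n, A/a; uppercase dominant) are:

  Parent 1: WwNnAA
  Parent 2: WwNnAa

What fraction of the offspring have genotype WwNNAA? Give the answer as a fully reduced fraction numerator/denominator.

P(WwNNAA) = 1/16

WwNnAA gametes: WNA×2, WnA×2, wNA×2, wnA×2
WwNnAa gametes: WNA×1, WNa×1, WnA×1, Wna×1, wNA×1, wNa×1, wnA×1, wna×1
WwNnAA×WwNnAa grid (8·8=64): WWNNAA=2 WWNNAa=2 WWNnAA=4 WWNnAa=4 WWnnAA=2 WWnnAa=2 WwNNAA=4 WwNNAa=4 WwNnAA=8 WwNnAa=8 WwnnAA=4 WwnnAa=4 wwNNAA=2 wwNNAa=2 wwNnAA=4 wwNnAa=4 wwnnAA=2 wwnnAa=2
WwNNAA hits 4/64; gcd=4; 4÷4/64÷4 = 1/16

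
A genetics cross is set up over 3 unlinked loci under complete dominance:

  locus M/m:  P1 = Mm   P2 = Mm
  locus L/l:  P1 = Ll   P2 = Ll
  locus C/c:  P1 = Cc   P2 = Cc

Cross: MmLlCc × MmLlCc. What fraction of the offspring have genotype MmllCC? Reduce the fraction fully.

MmLlCc gametes: MLC×1, MLc×1, MlC×1, Mlc×1, mLC×1, mLc×1, mlC×1, mlc×1
MmLlCc gametes: MLC×1, MLc×1, MlC×1, Mlc×1, mLC×1, mLc×1, mlC×1, mlc×1
MmLlCc×MmLlCc grid (8·8=64): MMLLCC=1 MMLLCc=2 MMLLcc=1 MMLlCC=2 MMLlCc=4 MMLlcc=2 MMllCC=1 MMllCc=2 MMllcc=1 MmLLCC=2 MmLLCc=4 MmLLcc=2 MmLlCC=4 MmLlCc=8 MmLlcc=4 MmllCC=2 MmllCc=4 Mmllcc=2 mmLLCC=1 mmLLCc=2 mmLLcc=1 mmLlCC=2 mmLlCc=4 mmLlcc=2 mmllCC=1 mmllCc=2 mmllcc=1
MmllCC hits 2/64; gcd=2; 2÷2/64÷2 = 1/32

P(MmllCC) = 1/32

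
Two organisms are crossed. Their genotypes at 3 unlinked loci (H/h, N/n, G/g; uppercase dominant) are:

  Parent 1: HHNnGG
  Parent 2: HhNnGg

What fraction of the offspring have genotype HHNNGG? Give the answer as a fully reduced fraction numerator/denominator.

P(HHNNGG) = 1/16

HHNnGG gametes: HNG×4, HnG×4
HhNnGg gametes: HNG×1, HNg×1, HnG×1, Hng×1, hNG×1, hNg×1, hnG×1, hng×1
HHNnGG×HhNnGg grid (8·8=64): HHNNGG=4 HHNNGg=4 HHNnGG=8 HHNnGg=8 HHnnGG=4 HHnnGg=4 HhNNGG=4 HhNNGg=4 HhNnGG=8 HhNnGg=8 HhnnGG=4 HhnnGg=4
HHNNGG hits 4/64; gcd=4; 4÷4/64÷4 = 1/16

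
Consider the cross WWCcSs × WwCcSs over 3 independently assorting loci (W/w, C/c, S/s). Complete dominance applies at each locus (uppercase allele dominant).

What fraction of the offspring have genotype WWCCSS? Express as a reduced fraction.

WWCcSs gametes: WCS×2, WCs×2, WcS×2, Wcs×2
WwCcSs gametes: WCS×1, WCs×1, WcS×1, Wcs×1, wCS×1, wCs×1, wcS×1, wcs×1
WWCcSs×WwCcSs grid (8·8=64): WWCCSS=2 WWCCSs=4 WWCCss=2 WWCcSS=4 WWCcSs=8 WWCcss=4 WWccSS=2 WWccSs=4 WWccss=2 WwCCSS=2 WwCCSs=4 WwCCss=2 WwCcSS=4 WwCcSs=8 WwCcss=4 WwccSS=2 WwccSs=4 Wwccss=2
WWCCSS hits 2/64; gcd=2; 2÷2/64÷2 = 1/32

P(WWCCSS) = 1/32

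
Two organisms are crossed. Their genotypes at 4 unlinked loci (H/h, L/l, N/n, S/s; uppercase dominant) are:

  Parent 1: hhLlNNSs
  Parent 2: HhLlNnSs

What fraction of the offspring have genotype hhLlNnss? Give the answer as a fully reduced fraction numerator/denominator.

P(hhLlNnss) = 1/32

hhLlNNSs gametes: hLNS×4, hLNs×4, hlNS×4, hlNs×4
HhLlNnSs gametes: HLNS×1, HLNs×1, HLnS×1, HLns×1, HlNS×1, HlNs×1, HlnS×1, Hlns×1, hLNS×1, hLNs×1, hLnS×1, hLns×1, hlNS×1, hlNs×1, hlnS×1, hlns×1
hhLlNNSs×HhLlNnSs grid (16·16=256): HhLLNNSS=4 HhLLNNSs=8 HhLLNNss=4 HhLLNnSS=4 HhLLNnSs=8 HhLLNnss=4 HhLlNNSS=8 HhLlNNSs=16 HhLlNNss=8 HhLlNnSS=8 HhLlNnSs=16 HhLlNnss=8 HhllNNSS=4 HhllNNSs=8 HhllNNss=4 HhllNnSS=4 HhllNnSs=8 HhllNnss=4 hhLLNNSS=4 hhLLNNSs=8 hhLLNNss=4 hhLLNnSS=4 hhLLNnSs=8 hhLLNnss=4 hhLlNNSS=8 hhLlNNSs=16 hhLlNNss=8 hhLlNnSS=8 hhLlNnSs=16 hhLlNnss=8 hhllNNSS=4 hhllNNSs=8 hhllNNss=4 hhllNnSS=4 hhllNnSs=8 hhllNnss=4
hhLlNnss hits 8/256; gcd=8; 8÷8/256÷8 = 1/32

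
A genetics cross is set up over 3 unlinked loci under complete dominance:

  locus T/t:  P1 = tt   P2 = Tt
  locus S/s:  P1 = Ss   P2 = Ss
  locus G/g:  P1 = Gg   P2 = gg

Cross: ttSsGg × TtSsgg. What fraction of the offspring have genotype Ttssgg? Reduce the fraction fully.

ttSsGg gametes: tSG×2, tSg×2, tsG×2, tsg×2
TtSsgg gametes: TSg×2, Tsg×2, tSg×2, tsg×2
ttSsGg×TtSsgg grid (8·8=64): TtSSGg=4 TtSSgg=4 TtSsGg=8 TtSsgg=8 TtssGg=4 Ttssgg=4 ttSSGg=4 ttSSgg=4 ttSsGg=8 ttSsgg=8 ttssGg=4 ttssgg=4
Ttssgg hits 4/64; gcd=4; 4÷4/64÷4 = 1/16

P(Ttssgg) = 1/16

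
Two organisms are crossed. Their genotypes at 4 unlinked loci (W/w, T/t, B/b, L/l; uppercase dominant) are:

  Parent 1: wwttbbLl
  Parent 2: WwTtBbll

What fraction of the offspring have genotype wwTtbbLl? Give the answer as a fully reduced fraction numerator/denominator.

wwttbbLl gametes: wtbL×8, wtbl×8
WwTtBbll gametes: WTBl×2, WTbl×2, WtBl×2, Wtbl×2, wTBl×2, wTbl×2, wtBl×2, wtbl×2
wwttbbLl×WwTtBbll grid (16·16=256): WwTtBbLl=16 WwTtBbll=16 WwTtbbLl=16 WwTtbbll=16 WwttBbLl=16 WwttBbll=16 WwttbbLl=16 Wwttbbll=16 wwTtBbLl=16 wwTtBbll=16 wwTtbbLl=16 wwTtbbll=16 wwttBbLl=16 wwttBbll=16 wwttbbLl=16 wwttbbll=16
wwTtbbLl hits 16/256; gcd=16; 16÷16/256÷16 = 1/16

P(wwTtbbLl) = 1/16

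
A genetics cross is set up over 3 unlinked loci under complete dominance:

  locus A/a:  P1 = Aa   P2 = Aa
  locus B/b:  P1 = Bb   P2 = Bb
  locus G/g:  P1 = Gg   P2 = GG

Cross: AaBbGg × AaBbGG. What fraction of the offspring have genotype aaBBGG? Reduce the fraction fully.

AaBbGg gametes: ABG×1, ABg×1, AbG×1, Abg×1, aBG×1, aBg×1, abG×1, abg×1
AaBbGG gametes: ABG×2, AbG×2, aBG×2, abG×2
AaBbGg×AaBbGG grid (8·8=64): AABBGG=2 AABBGg=2 AABbGG=4 AABbGg=4 AAbbGG=2 AAbbGg=2 AaBBGG=4 AaBBGg=4 AaBbGG=8 AaBbGg=8 AabbGG=4 AabbGg=4 aaBBGG=2 aaBBGg=2 aaBbGG=4 aaBbGg=4 aabbGG=2 aabbGg=2
aaBBGG hits 2/64; gcd=2; 2÷2/64÷2 = 1/32

P(aaBBGG) = 1/32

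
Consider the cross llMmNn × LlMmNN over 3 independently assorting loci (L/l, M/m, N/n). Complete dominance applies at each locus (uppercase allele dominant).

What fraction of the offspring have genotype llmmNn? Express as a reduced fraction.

P(llmmNn) = 1/16

llMmNn gametes: lMN×2, lMn×2, lmN×2, lmn×2
LlMmNN gametes: LMN×2, LmN×2, lMN×2, lmN×2
llMmNn×LlMmNN grid (8·8=64): LlMMNN=4 LlMMNn=4 LlMmNN=8 LlMmNn=8 LlmmNN=4 LlmmNn=4 llMMNN=4 llMMNn=4 llMmNN=8 llMmNn=8 llmmNN=4 llmmNn=4
llmmNn hits 4/64; gcd=4; 4÷4/64÷4 = 1/16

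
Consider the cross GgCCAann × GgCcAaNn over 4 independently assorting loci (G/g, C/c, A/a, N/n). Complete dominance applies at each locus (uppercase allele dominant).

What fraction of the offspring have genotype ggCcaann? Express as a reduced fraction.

P(ggCcaann) = 1/64

GgCCAann gametes: GCAn×4, GCan×4, gCAn×4, gCan×4
GgCcAaNn gametes: GCAN×1, GCAn×1, GCaN×1, GCan×1, GcAN×1, GcAn×1, GcaN×1, Gcan×1, gCAN×1, gCAn×1, gCaN×1, gCan×1, gcAN×1, gcAn×1, gcaN×1, gcan×1
GgCCAann×GgCcAaNn grid (16·16=256): GGCCAANn=4 GGCCAAnn=4 GGCCAaNn=8 GGCCAann=8 GGCCaaNn=4 GGCCaann=4 GGCcAANn=4 GGCcAAnn=4 GGCcAaNn=8 GGCcAann=8 GGCcaaNn=4 GGCcaann=4 GgCCAANn=8 GgCCAAnn=8 GgCCAaNn=16 GgCCAann=16 GgCCaaNn=8 GgCCaann=8 GgCcAANn=8 GgCcAAnn=8 GgCcAaNn=16 GgCcAann=16 GgCcaaNn=8 GgCcaann=8 ggCCAANn=4 ggCCAAnn=4 ggCCAaNn=8 ggCCAann=8 ggCCaaNn=4 ggCCaann=4 ggCcAANn=4 ggCcAAnn=4 ggCcAaNn=8 ggCcAann=8 ggCcaaNn=4 ggCcaann=4
ggCcaann hits 4/256; gcd=4; 4÷4/256÷4 = 1/64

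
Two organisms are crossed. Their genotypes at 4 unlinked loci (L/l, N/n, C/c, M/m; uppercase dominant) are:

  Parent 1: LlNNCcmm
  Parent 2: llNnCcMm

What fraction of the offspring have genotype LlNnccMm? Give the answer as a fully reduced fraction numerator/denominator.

LlNNCcmm gametes: LNCm×4, LNcm×4, lNCm×4, lNcm×4
llNnCcMm gametes: lNCM×2, lNCm×2, lNcM×2, lNcm×2, lnCM×2, lnCm×2, lncM×2, lncm×2
LlNNCcmm×llNnCcMm grid (16·16=256): LlNNCCMm=8 LlNNCCmm=8 LlNNCcMm=16 LlNNCcmm=16 LlNNccMm=8 LlNNccmm=8 LlNnCCMm=8 LlNnCCmm=8 LlNnCcMm=16 LlNnCcmm=16 LlNnccMm=8 LlNnccmm=8 llNNCCMm=8 llNNCCmm=8 llNNCcMm=16 llNNCcmm=16 llNNccMm=8 llNNccmm=8 llNnCCMm=8 llNnCCmm=8 llNnCcMm=16 llNnCcmm=16 llNnccMm=8 llNnccmm=8
LlNnccMm hits 8/256; gcd=8; 8÷8/256÷8 = 1/32

P(LlNnccMm) = 1/32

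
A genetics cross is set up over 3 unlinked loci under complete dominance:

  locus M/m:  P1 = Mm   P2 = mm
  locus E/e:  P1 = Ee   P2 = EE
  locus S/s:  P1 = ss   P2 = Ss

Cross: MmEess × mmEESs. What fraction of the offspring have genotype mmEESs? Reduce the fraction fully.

MmEess gametes: MEs×2, Mes×2, mEs×2, mes×2
mmEESs gametes: mES×4, mEs×4
MmEess×mmEESs grid (8·8=64): MmEESs=8 MmEEss=8 MmEeSs=8 MmEess=8 mmEESs=8 mmEEss=8 mmEeSs=8 mmEess=8
mmEESs hits 8/64; gcd=8; 8÷8/64÷8 = 1/8

P(mmEESs) = 1/8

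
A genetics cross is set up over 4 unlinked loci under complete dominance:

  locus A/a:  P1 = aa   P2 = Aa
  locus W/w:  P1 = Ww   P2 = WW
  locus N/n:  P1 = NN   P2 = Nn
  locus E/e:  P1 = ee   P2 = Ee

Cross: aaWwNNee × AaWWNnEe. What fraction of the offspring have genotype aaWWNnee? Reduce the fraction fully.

aaWwNNee gametes: aWNe×8, awNe×8
AaWWNnEe gametes: AWNE×2, AWNe×2, AWnE×2, AWne×2, aWNE×2, aWNe×2, aWnE×2, aWne×2
aaWwNNee×AaWWNnEe grid (16·16=256): AaWWNNEe=16 AaWWNNee=16 AaWWNnEe=16 AaWWNnee=16 AaWwNNEe=16 AaWwNNee=16 AaWwNnEe=16 AaWwNnee=16 aaWWNNEe=16 aaWWNNee=16 aaWWNnEe=16 aaWWNnee=16 aaWwNNEe=16 aaWwNNee=16 aaWwNnEe=16 aaWwNnee=16
aaWWNnee hits 16/256; gcd=16; 16÷16/256÷16 = 1/16

P(aaWWNnee) = 1/16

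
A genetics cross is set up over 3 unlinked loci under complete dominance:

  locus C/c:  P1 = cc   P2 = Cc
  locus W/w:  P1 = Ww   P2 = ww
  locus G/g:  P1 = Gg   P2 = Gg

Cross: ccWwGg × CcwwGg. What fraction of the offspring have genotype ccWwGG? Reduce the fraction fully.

ccWwGg gametes: cWG×2, cWg×2, cwG×2, cwg×2
CcwwGg gametes: CwG×2, Cwg×2, cwG×2, cwg×2
ccWwGg×CcwwGg grid (8·8=64): CcWwGG=4 CcWwGg=8 CcWwgg=4 CcwwGG=4 CcwwGg=8 Ccwwgg=4 ccWwGG=4 ccWwGg=8 ccWwgg=4 ccwwGG=4 ccwwGg=8 ccwwgg=4
ccWwGG hits 4/64; gcd=4; 4÷4/64÷4 = 1/16

P(ccWwGG) = 1/16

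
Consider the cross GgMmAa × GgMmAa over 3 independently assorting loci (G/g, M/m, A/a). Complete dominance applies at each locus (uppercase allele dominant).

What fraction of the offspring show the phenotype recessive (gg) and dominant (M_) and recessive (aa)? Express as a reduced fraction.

GgMmAa gametes: GMA×1, GMa×1, GmA×1, Gma×1, gMA×1, gMa×1, gmA×1, gma×1
GgMmAa gametes: GMA×1, GMa×1, GmA×1, Gma×1, gMA×1, gMa×1, gmA×1, gma×1
GgMmAa×GgMmAa grid (8·8=64): GGMMAA=1 GGMMAa=2 GGMMaa=1 GGMmAA=2 GGMmAa=4 GGMmaa=2 GGmmAA=1 GGmmAa=2 GGmmaa=1 GgMMAA=2 GgMMAa=4 GgMMaa=2 GgMmAA=4 GgMmAa=8 GgMmaa=4 GgmmAA=2 GgmmAa=4 Ggmmaa=2 ggMMAA=1 ggMMAa=2 ggMMaa=1 ggMmAA=2 ggMmAa=4 ggMmaa=2 ggmmAA=1 ggmmAa=2 ggmmaa=1
gg M_ aa hits 3/64; gcd=1; 3÷1/64÷1 = 3/64

P(gg M_ aa) = 3/64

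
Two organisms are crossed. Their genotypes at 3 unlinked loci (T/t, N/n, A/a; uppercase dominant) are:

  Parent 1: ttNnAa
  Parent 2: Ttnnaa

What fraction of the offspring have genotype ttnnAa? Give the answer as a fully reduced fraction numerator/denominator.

P(ttnnAa) = 1/8

ttNnAa gametes: tNA×2, tNa×2, tnA×2, tna×2
Ttnnaa gametes: Tna×4, tna×4
ttNnAa×Ttnnaa grid (8·8=64): TtNnAa=8 TtNnaa=8 TtnnAa=8 Ttnnaa=8 ttNnAa=8 ttNnaa=8 ttnnAa=8 ttnnaa=8
ttnnAa hits 8/64; gcd=8; 8÷8/64÷8 = 1/8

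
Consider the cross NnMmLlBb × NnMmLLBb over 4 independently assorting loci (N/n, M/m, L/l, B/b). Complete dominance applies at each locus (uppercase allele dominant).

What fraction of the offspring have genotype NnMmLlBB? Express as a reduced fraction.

NnMmLlBb gametes: NMLB×1, NMLb×1, NMlB×1, NMlb×1, NmLB×1, NmLb×1, NmlB×1, Nmlb×1, nMLB×1, nMLb×1, nMlB×1, nMlb×1, nmLB×1, nmLb×1, nmlB×1, nmlb×1
NnMmLLBb gametes: NMLB×2, NMLb×2, NmLB×2, NmLb×2, nMLB×2, nMLb×2, nmLB×2, nmLb×2
NnMmLlBb×NnMmLLBb grid (16·16=256): NNMMLLBB=2 NNMMLLBb=4 NNMMLLbb=2 NNMMLlBB=2 NNMMLlBb=4 NNMMLlbb=2 NNMmLLBB=4 NNMmLLBb=8 NNMmLLbb=4 NNMmLlBB=4 NNMmLlBb=8 NNMmLlbb=4 NNmmLLBB=2 NNmmLLBb=4 NNmmLLbb=2 NNmmLlBB=2 NNmmLlBb=4 NNmmLlbb=2 NnMMLLBB=4 NnMMLLBb=8 NnMMLLbb=4 NnMMLlBB=4 NnMMLlBb=8 NnMMLlbb=4 NnMmLLBB=8 NnMmLLBb=16 NnMmLLbb=8 NnMmLlBB=8 NnMmLlBb=16 NnMmLlbb=8 NnmmLLBB=4 NnmmLLBb=8 NnmmLLbb=4 NnmmLlBB=4 NnmmLlBb=8 NnmmLlbb=4 nnMMLLBB=2 nnMMLLBb=4 nnMMLLbb=2 nnMMLlBB=2 nnMMLlBb=4 nnMMLlbb=2 nnMmLLBB=4 nnMmLLBb=8 nnMmLLbb=4 nnMmLlBB=4 nnMmLlBb=8 nnMmLlbb=4 nnmmLLBB=2 nnmmLLBb=4 nnmmLLbb=2 nnmmLlBB=2 nnmmLlBb=4 nnmmLlbb=2
NnMmLlBB hits 8/256; gcd=8; 8÷8/256÷8 = 1/32

P(NnMmLlBB) = 1/32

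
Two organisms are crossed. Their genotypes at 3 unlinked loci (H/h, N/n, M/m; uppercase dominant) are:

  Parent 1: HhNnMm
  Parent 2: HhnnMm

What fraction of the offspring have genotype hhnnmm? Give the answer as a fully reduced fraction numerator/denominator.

P(hhnnmm) = 1/32

HhNnMm gametes: HNM×1, HNm×1, HnM×1, Hnm×1, hNM×1, hNm×1, hnM×1, hnm×1
HhnnMm gametes: HnM×2, Hnm×2, hnM×2, hnm×2
HhNnMm×HhnnMm grid (8·8=64): HHNnMM=2 HHNnMm=4 HHNnmm=2 HHnnMM=2 HHnnMm=4 HHnnmm=2 HhNnMM=4 HhNnMm=8 HhNnmm=4 HhnnMM=4 HhnnMm=8 Hhnnmm=4 hhNnMM=2 hhNnMm=4 hhNnmm=2 hhnnMM=2 hhnnMm=4 hhnnmm=2
hhnnmm hits 2/64; gcd=2; 2÷2/64÷2 = 1/32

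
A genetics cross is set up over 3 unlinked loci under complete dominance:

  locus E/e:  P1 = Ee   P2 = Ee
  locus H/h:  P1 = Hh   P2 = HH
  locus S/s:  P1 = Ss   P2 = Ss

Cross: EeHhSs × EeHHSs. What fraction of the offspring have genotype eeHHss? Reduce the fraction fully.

P(eeHHss) = 1/32

EeHhSs gametes: EHS×1, EHs×1, EhS×1, Ehs×1, eHS×1, eHs×1, ehS×1, ehs×1
EeHHSs gametes: EHS×2, EHs×2, eHS×2, eHs×2
EeHhSs×EeHHSs grid (8·8=64): EEHHSS=2 EEHHSs=4 EEHHss=2 EEHhSS=2 EEHhSs=4 EEHhss=2 EeHHSS=4 EeHHSs=8 EeHHss=4 EeHhSS=4 EeHhSs=8 EeHhss=4 eeHHSS=2 eeHHSs=4 eeHHss=2 eeHhSS=2 eeHhSs=4 eeHhss=2
eeHHss hits 2/64; gcd=2; 2÷2/64÷2 = 1/32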